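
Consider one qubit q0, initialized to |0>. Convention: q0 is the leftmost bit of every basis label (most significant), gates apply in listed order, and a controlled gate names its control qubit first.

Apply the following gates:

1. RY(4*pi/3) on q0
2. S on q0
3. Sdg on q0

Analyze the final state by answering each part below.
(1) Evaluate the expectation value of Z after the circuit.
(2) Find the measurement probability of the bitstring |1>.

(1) The expectation value of Z is -1/2.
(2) A full measurement returns |1> with probability 3/4.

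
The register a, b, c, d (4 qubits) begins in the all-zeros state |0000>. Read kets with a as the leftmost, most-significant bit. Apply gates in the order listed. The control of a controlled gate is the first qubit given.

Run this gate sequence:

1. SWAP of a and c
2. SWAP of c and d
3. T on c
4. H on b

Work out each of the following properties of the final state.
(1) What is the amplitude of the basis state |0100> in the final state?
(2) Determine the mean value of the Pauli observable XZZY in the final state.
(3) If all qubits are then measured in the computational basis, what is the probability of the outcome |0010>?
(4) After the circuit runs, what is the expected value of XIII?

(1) The amplitude on |0100> is sqrt(2)/2.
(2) The expectation value of XZZY is 0.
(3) Outcome |0010> occurs with probability 0.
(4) In the final state, XIII has expectation 0.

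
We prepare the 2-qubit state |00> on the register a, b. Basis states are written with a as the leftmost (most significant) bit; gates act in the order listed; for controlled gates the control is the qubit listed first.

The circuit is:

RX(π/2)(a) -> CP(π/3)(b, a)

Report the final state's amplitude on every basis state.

The final amplitudes are sqrt(2)/2 on |00>, 0 on |01>, -sqrt(2)*I/2 on |10>, 0 on |11>.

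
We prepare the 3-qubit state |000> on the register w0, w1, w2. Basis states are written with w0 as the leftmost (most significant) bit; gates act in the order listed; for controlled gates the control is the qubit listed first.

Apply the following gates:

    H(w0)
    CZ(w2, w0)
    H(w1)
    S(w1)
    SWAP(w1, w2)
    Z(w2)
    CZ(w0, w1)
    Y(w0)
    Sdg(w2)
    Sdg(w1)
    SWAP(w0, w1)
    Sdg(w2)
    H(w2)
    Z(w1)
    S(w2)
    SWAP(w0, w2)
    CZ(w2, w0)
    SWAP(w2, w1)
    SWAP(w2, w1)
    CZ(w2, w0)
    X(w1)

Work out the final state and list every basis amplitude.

The final amplitudes are sqrt(2)*(1 - I)/4 on |000>, 0 on |001>, sqrt(2)*(1 - I)/4 on |010>, 0 on |011>, sqrt(2)*(1 - I)/4 on |100>, 0 on |101>, sqrt(2)*(1 - I)/4 on |110>, 0 on |111>. Key observation: gates 17-20 undo each other exactly, leaving only the rest of the circuit to track.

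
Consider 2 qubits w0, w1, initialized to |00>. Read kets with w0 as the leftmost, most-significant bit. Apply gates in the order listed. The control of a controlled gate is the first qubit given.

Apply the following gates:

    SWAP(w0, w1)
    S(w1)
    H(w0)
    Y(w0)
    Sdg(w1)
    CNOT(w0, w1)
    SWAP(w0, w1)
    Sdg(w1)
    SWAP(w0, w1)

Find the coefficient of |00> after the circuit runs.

The amplitude on |00> is -sqrt(2)*I/2.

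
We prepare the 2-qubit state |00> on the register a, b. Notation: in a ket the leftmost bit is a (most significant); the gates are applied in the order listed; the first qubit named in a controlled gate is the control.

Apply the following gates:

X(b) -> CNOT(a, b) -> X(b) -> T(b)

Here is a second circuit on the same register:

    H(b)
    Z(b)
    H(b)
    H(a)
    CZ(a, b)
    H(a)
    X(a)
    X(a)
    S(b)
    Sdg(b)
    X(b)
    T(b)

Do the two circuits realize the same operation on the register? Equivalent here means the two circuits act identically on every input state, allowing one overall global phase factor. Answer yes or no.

No: there is an input state on which the two circuits produce genuinely different outputs (not merely differing by a phase).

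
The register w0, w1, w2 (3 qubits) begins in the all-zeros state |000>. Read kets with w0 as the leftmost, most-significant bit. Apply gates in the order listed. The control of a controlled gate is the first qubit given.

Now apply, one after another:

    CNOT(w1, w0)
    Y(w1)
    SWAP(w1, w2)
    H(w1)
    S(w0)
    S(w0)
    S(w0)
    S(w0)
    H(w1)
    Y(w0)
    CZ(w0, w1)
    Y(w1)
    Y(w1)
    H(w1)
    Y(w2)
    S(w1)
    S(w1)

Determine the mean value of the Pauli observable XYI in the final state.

The expectation value of XYI is 0.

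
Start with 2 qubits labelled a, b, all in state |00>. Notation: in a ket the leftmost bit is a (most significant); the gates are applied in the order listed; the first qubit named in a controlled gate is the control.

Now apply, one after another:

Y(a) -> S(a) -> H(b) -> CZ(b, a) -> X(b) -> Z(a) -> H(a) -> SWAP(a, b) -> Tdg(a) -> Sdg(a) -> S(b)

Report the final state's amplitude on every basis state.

The final amplitudes are -1/2 on |00>, I/2 on |01>, -exp(I*pi/4)/2 on |10>, exp(3*I*pi/4)/2 on |11>.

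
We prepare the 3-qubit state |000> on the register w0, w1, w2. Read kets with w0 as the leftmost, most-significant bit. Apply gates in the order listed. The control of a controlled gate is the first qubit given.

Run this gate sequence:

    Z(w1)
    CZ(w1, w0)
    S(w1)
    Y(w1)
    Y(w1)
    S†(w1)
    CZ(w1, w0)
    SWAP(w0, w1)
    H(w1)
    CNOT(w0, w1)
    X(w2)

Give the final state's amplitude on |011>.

The amplitude on |011> is sqrt(2)/2. Key observation: the block from step 2 through step 7 cancels to the identity and can be dropped.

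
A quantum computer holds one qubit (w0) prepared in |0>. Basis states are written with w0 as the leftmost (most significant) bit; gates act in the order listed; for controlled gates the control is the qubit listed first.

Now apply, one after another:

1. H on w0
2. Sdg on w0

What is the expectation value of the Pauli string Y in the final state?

The expectation value of Y is -1.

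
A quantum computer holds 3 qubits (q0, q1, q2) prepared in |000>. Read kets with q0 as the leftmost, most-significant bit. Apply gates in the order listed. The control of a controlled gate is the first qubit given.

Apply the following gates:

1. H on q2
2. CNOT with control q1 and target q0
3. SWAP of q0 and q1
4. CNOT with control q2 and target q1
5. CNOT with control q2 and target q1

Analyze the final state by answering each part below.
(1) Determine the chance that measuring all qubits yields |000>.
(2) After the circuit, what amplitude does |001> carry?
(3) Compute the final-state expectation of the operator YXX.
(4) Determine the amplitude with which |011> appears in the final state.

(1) A full measurement returns |000> with probability 1/2. Key observation: gates 4-5 undo each other exactly, leaving only the rest of the circuit to track.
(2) |001> carries amplitude sqrt(2)/2 in the final state.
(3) The observable YXX averages to 0.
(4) The amplitude on |011> is 0.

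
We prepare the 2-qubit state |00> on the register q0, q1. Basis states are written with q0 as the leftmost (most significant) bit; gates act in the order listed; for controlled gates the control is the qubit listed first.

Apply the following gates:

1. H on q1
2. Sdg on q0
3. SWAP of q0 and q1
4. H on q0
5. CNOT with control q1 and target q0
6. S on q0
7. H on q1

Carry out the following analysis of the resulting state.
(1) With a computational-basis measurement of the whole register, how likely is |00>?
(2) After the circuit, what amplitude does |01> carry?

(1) The probability of measuring |00> is 1/2.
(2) The amplitude on |01> is sqrt(2)/2.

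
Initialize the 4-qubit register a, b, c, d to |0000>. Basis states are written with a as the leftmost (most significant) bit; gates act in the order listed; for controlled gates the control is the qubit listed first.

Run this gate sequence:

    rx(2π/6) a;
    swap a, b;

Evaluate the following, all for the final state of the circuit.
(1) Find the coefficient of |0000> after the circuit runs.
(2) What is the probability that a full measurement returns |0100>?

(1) The amplitude on |0000> is sqrt(3)/2.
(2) Outcome |0100> occurs with probability 1/4.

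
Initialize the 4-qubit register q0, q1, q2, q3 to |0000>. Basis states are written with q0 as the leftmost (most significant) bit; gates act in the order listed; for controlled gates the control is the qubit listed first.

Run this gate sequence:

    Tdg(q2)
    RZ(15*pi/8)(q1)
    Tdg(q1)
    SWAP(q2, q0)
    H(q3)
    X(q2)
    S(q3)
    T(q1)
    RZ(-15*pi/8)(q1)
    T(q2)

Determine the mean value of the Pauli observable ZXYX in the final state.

The observable ZXYX averages to 0.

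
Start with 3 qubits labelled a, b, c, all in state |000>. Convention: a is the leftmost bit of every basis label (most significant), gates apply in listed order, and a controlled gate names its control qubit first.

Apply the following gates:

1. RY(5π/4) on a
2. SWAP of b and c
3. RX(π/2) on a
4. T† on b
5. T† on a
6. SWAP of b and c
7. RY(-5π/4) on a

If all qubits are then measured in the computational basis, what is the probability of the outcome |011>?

The probability of measuring |011> is 0.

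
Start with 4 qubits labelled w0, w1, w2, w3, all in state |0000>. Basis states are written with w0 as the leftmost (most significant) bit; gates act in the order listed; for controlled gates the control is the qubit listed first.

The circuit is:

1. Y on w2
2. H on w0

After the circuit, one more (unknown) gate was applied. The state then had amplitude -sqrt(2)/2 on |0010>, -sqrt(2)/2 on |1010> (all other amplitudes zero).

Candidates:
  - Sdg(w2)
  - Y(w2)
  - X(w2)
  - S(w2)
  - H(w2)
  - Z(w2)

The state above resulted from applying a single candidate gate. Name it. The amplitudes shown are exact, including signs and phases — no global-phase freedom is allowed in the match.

The unique candidate consistent with the amplitudes is S(w2).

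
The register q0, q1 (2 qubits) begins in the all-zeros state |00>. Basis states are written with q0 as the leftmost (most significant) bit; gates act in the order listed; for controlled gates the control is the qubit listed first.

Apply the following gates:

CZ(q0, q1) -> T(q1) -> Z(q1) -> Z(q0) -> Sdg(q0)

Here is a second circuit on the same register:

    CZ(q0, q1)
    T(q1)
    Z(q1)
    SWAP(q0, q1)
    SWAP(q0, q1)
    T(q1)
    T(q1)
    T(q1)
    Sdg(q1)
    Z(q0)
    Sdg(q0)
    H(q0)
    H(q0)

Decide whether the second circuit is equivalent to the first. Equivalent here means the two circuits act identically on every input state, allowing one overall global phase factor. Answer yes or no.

No — the two circuits implement different unitaries, even allowing a global phase.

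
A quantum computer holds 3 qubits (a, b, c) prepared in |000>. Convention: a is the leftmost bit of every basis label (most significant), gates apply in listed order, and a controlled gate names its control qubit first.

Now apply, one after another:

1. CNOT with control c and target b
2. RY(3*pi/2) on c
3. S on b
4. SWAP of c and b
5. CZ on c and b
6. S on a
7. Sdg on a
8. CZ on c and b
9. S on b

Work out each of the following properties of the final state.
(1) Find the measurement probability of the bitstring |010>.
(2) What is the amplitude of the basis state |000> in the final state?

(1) A full measurement returns |010> with probability 1/2. Key observation: the block from step 5 through step 8 cancels to the identity and can be dropped.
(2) The amplitude on |000> is -sqrt(2)/2.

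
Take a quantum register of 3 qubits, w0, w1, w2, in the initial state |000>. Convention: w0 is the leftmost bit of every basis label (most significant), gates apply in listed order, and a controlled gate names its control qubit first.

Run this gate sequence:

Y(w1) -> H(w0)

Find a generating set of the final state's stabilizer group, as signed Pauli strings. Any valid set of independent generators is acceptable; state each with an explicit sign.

The stabilizer group can be generated by +XII, -IZI, +IIZ, among other valid generating sets.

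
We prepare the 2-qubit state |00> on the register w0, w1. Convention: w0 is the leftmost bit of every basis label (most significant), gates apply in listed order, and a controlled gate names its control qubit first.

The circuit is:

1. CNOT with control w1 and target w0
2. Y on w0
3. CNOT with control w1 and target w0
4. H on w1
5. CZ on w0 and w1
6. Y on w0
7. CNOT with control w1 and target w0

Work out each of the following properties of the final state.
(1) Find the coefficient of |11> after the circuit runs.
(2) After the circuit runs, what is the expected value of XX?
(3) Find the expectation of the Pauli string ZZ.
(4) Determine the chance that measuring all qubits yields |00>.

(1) The final state's coefficient on |11> equals -sqrt(2)/2.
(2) The expectation value of XX is -1.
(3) In the final state, ZZ has expectation 1.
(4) The probability of measuring |00> is 1/2.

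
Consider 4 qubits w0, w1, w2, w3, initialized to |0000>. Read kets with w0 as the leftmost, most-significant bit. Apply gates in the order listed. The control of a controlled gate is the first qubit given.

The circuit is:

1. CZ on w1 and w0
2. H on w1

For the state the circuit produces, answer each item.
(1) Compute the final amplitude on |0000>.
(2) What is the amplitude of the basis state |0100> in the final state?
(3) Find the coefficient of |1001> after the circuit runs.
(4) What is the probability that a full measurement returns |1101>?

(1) The amplitude on |0000> is sqrt(2)/2.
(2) The amplitude on |0100> is sqrt(2)/2.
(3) The final state's coefficient on |1001> equals 0.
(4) The probability of measuring |1101> is 0.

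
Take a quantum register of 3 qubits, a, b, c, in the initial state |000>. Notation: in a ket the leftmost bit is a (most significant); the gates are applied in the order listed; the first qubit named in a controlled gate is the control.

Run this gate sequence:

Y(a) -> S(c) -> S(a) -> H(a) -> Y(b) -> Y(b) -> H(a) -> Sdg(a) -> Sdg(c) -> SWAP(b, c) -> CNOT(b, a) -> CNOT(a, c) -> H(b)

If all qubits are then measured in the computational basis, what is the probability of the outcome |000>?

The probability of measuring |000> is 0. Key observation: gates 2-9 undo each other exactly, leaving only the rest of the circuit to track.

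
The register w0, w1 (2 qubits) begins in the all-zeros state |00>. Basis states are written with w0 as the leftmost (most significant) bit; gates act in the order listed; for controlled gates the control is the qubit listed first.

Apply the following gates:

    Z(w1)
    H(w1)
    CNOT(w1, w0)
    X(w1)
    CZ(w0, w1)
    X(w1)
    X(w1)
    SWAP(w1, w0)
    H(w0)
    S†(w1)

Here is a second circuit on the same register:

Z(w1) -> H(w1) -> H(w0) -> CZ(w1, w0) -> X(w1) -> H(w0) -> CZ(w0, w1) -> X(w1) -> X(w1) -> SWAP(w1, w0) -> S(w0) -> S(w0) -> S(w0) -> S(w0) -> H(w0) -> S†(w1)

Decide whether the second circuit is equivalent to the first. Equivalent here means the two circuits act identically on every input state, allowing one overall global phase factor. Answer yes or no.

Yes: on every input state the two circuits agree up to one overall phase factor.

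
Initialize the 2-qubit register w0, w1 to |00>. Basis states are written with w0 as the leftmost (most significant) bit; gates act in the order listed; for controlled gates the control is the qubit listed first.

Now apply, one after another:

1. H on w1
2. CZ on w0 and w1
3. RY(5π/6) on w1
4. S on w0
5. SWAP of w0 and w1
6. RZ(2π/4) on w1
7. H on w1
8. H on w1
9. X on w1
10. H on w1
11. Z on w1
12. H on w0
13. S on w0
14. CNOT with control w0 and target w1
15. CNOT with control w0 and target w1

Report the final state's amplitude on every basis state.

After the circuit, the state carries amplitude (1 - sqrt(3))*exp(3*I*pi/4)/4 on |00>, (1 - sqrt(3))*exp(3*I*pi/4)/4 on |01>, (-sqrt(3) - 1)*exp(I*pi/4)/4 on |10>, (-sqrt(3) - 1)*exp(I*pi/4)/4 on |11>. Key observation: the block from step 8 through step 11 cancels to the identity and can be dropped.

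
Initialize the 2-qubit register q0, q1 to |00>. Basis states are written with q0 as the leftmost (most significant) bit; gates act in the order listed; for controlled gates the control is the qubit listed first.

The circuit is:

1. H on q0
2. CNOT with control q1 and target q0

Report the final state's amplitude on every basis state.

After the circuit, the state carries amplitude sqrt(2)/2 on |00>, 0 on |01>, sqrt(2)/2 on |10>, 0 on |11>.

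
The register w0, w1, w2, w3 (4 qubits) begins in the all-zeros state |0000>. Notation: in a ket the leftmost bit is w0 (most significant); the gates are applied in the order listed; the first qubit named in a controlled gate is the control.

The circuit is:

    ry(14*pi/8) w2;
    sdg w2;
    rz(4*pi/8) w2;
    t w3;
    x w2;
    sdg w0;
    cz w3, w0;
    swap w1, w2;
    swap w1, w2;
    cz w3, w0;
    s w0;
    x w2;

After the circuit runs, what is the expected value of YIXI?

The expectation value of YIXI is 0. Key observation: the block from step 5 through step 12 cancels to the identity and can be dropped.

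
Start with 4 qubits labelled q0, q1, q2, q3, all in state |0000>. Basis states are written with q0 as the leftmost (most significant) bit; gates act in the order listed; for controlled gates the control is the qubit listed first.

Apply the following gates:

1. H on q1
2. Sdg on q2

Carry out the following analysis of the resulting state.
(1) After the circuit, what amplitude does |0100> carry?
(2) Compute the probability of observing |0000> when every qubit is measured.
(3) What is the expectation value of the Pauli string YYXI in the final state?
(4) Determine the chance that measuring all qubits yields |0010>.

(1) The final state's coefficient on |0100> equals sqrt(2)/2.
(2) Outcome |0000> occurs with probability 1/2.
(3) The expectation value of YYXI is 0.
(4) The probability of measuring |0010> is 0.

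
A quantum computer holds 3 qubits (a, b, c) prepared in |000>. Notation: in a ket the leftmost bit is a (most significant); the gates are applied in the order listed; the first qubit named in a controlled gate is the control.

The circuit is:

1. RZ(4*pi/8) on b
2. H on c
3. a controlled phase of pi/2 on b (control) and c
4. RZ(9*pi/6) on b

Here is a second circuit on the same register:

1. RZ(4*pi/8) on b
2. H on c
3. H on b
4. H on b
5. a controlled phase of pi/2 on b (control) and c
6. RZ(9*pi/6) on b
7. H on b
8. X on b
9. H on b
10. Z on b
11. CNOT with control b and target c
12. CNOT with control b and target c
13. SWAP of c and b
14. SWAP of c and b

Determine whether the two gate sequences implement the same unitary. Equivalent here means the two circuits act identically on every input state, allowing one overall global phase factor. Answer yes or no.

Yes, they are equivalent — the unitaries differ by at most a global phase.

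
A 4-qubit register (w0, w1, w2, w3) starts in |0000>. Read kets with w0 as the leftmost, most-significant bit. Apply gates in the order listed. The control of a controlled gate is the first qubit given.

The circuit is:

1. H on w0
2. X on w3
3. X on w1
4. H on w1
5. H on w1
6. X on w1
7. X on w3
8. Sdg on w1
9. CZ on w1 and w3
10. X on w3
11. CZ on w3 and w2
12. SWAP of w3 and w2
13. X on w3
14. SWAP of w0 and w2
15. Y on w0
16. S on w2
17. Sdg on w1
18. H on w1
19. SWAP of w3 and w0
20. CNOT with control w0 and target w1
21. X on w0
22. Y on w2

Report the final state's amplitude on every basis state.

After the circuit, the state carries amplitude -I/2 on |0000>, 1/2 on |0010>, -I/2 on |0100>, 1/2 on |0110>, and 0 on every other basis state. Key observation: the block from step 2 through step 7 cancels to the identity and can be dropped.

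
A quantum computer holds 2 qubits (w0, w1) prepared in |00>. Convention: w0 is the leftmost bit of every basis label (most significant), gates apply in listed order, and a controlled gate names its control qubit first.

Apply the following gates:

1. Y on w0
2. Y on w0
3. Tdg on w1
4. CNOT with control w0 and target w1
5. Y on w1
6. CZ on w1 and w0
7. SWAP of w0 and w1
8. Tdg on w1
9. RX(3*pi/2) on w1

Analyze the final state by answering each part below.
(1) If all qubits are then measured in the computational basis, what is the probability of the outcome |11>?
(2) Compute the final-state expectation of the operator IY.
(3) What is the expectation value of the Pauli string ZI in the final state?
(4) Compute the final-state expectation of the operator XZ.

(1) The probability of measuring |11> is 1/2.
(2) The expectation value of IY is 1.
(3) The observable ZI averages to -1.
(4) In the final state, XZ has expectation 0.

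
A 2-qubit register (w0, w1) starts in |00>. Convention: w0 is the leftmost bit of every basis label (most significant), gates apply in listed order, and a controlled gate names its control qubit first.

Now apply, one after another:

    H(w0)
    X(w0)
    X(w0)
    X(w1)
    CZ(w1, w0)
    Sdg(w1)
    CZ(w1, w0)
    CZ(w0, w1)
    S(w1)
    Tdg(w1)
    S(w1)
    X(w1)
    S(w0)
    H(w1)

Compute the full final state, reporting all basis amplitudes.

The resulting statevector has amplitude exp(I*pi/4)/2 on |00>, exp(I*pi/4)/2 on |01>, -exp(3*I*pi/4)/2 on |10>, -exp(3*I*pi/4)/2 on |11>.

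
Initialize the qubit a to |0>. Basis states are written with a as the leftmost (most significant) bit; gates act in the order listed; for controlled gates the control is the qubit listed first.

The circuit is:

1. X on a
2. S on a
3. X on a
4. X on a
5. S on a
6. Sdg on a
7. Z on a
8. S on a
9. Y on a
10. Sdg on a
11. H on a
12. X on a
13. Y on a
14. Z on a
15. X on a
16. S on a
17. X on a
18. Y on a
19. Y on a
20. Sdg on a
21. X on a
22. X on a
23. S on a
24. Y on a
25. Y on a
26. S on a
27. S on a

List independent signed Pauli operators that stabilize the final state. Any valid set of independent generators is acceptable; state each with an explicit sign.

The final state is stabilized by the group generated by +Y; other independent generating sets are equally valid. Key observation: gates 18-25 undo each other exactly, leaving only the rest of the circuit to track.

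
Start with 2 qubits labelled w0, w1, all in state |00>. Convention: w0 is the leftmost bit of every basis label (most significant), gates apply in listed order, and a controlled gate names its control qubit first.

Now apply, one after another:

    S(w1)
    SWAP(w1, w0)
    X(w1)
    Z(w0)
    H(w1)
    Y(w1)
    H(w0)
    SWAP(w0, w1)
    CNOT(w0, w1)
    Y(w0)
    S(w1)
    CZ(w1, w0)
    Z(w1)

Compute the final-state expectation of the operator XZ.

The expectation value of XZ is -1.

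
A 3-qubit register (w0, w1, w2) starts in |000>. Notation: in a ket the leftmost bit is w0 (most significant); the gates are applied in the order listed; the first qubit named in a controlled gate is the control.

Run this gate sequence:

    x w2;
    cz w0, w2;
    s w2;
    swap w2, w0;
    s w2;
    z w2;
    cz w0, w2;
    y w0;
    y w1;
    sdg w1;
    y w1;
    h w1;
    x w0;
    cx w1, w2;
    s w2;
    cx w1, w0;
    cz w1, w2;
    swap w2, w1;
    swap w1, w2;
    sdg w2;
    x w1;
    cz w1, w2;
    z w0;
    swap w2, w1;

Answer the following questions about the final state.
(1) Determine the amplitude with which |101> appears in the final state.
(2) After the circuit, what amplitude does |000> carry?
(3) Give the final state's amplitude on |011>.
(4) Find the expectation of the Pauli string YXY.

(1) The amplitude on |101> is sqrt(2)*I/2.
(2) The amplitude on |000> is 0.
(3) The final state's coefficient on |011> equals 0.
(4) The observable YXY averages to -1.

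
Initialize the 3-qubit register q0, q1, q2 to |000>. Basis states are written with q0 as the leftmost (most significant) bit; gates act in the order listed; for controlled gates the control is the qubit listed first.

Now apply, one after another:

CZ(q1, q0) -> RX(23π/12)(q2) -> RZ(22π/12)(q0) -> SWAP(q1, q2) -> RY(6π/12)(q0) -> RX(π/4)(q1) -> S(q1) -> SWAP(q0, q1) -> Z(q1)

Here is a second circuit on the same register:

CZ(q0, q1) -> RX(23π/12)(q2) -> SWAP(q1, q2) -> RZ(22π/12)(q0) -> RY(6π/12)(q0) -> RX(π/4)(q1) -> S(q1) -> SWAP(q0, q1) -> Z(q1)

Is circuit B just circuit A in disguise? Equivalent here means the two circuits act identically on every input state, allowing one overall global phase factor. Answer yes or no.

Yes, they are equivalent — the unitaries differ by at most a global phase.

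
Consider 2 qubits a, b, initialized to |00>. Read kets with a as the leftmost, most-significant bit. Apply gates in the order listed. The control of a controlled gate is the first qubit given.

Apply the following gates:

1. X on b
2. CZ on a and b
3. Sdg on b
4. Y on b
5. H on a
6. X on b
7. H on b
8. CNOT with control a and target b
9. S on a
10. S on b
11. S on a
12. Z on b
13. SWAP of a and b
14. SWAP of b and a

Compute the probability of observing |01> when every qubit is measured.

Outcome |01> occurs with probability 1/4.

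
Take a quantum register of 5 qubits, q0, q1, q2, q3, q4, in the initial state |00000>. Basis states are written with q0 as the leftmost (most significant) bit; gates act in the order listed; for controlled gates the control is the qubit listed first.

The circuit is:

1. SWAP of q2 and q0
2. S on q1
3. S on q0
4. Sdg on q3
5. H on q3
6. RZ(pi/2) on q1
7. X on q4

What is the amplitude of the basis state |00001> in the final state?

|00001> carries amplitude -sqrt(2)*exp(3*I*pi/4)/2 in the final state.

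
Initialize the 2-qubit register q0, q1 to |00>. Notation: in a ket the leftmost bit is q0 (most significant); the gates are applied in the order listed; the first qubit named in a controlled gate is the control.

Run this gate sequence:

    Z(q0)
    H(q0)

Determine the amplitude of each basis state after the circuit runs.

The final amplitudes are sqrt(2)/2 on |00>, 0 on |01>, sqrt(2)/2 on |10>, 0 on |11>.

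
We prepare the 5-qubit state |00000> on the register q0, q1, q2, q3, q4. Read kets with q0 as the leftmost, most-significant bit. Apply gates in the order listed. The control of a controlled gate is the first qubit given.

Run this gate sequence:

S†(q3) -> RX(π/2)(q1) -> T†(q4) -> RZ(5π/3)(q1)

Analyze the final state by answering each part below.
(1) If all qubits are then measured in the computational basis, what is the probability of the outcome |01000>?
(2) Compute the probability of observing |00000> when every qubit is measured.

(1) Outcome |01000> occurs with probability 1/2.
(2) A full measurement returns |00000> with probability 1/2.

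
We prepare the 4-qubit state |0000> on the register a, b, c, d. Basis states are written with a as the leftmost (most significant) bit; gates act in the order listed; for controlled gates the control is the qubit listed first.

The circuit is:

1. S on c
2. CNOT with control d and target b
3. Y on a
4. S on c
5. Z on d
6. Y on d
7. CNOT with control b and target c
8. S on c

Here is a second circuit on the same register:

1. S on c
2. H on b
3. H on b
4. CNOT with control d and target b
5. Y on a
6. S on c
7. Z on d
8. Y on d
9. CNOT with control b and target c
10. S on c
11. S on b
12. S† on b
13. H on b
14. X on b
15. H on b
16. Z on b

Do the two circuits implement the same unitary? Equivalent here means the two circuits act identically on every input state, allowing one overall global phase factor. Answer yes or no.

Yes — the two circuits implement the same unitary up to a global phase.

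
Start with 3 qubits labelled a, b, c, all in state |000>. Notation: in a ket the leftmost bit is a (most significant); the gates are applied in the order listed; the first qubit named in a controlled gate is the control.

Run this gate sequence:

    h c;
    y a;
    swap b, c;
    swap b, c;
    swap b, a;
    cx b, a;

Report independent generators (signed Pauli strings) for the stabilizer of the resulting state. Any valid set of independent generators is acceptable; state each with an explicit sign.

One valid set of independent stabilizer generators is +IIX, -ZII, -IZI (any independent generating set of the same group is equally correct). Key observation: the block from step 3 through step 4 cancels to the identity and can be dropped.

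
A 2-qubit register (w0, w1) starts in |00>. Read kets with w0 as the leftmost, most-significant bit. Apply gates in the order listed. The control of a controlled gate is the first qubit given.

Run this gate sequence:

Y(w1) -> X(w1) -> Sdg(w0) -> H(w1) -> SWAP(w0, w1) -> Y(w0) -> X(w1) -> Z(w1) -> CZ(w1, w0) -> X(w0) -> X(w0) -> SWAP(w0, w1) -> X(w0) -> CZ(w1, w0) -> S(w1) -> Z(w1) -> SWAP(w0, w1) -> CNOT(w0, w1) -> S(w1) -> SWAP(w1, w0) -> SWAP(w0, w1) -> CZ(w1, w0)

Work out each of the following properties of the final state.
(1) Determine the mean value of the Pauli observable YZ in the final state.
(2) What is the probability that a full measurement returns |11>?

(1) The observable YZ averages to 0. Key observation: gates 10-11 undo each other exactly, leaving only the rest of the circuit to track.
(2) A full measurement returns |11> with probability 1/2.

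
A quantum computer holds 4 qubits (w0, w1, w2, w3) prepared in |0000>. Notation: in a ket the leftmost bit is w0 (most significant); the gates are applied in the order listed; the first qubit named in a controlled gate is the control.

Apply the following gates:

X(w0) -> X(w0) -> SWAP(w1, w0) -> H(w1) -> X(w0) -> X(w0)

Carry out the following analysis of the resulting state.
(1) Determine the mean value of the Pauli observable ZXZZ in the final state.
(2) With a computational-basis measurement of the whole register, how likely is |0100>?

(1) In the final state, ZXZZ has expectation 1.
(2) The probability of measuring |0100> is 1/2.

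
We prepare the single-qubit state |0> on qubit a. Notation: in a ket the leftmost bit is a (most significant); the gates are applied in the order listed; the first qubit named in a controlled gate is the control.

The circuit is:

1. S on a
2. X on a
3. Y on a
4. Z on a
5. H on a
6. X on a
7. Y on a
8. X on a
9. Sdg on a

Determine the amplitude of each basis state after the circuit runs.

The final amplitudes are sqrt(2)/2 on |0>, sqrt(2)*I/2 on |1>.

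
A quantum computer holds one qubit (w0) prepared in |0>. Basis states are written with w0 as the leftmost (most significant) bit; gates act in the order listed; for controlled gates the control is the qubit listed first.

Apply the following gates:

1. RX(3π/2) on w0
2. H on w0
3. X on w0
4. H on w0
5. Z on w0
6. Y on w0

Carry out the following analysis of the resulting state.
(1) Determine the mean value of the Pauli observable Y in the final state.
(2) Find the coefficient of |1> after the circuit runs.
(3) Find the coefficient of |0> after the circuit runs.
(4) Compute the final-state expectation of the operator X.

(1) In the final state, Y has expectation 1. Key observation: the block from step 2 through step 5 cancels to the identity and can be dropped.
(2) The final state's coefficient on |1> equals -sqrt(2)*I/2.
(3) The final state's coefficient on |0> equals -sqrt(2)/2.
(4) The observable X averages to 0.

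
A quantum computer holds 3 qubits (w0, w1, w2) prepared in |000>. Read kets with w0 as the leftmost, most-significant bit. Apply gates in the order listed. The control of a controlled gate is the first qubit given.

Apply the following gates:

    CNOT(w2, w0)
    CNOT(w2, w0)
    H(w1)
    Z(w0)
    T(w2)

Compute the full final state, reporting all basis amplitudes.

The final amplitudes are sqrt(2)/2 on |000>, sqrt(2)/2 on |010>, and 0 on every other basis state. Key observation: steps 1-2 multiply out to the identity, so the circuit reduces to the remaining gates.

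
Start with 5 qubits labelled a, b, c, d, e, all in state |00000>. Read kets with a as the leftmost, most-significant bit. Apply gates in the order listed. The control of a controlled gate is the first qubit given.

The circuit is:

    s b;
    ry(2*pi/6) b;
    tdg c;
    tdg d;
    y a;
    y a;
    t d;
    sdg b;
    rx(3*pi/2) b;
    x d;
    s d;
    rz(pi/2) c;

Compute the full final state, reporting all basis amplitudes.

After the circuit, the state carries amplitude (-sqrt(6) - sqrt(2))*exp(I*pi/4)/4 on |00010>, (-sqrt(6) + sqrt(2))*exp(3*I*pi/4)/4 on |01010>, and 0 on every other basis state. Key observation: gates 4-7 undo each other exactly, leaving only the rest of the circuit to track.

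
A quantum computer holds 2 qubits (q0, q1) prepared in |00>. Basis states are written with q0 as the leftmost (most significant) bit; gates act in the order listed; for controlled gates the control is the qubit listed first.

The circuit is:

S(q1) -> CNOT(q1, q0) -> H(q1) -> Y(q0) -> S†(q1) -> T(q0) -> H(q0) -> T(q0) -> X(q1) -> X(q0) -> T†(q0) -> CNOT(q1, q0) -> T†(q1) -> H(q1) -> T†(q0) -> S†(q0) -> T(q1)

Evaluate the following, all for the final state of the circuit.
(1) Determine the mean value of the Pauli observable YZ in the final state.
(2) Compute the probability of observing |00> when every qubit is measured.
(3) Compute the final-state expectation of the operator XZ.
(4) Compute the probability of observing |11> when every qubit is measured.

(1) The observable YZ averages to -1/2.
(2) The probability of measuring |00> is 1/4 - sqrt(2)/8.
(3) The expectation value of XZ is -1/2.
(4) Outcome |11> occurs with probability 1/4 - sqrt(2)/8.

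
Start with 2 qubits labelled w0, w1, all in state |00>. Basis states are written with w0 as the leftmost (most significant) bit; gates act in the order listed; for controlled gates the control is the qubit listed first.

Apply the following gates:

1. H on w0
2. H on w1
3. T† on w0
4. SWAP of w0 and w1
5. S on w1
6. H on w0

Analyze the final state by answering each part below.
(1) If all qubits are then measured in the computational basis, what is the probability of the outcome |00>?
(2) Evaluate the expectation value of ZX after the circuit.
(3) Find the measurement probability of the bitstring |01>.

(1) The probability of measuring |00> is 1/2.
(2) In the final state, ZX has expectation sqrt(2)/2.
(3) Outcome |01> occurs with probability 1/2.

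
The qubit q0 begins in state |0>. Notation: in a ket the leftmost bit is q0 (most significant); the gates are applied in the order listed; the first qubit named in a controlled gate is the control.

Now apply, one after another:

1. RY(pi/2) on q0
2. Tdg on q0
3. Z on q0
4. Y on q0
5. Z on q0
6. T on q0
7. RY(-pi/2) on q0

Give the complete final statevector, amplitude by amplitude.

The resulting statevector has amplitude sqrt(2)/2 on |0>, (-1 + I)*exp(3*I*pi/4)/2 on |1>.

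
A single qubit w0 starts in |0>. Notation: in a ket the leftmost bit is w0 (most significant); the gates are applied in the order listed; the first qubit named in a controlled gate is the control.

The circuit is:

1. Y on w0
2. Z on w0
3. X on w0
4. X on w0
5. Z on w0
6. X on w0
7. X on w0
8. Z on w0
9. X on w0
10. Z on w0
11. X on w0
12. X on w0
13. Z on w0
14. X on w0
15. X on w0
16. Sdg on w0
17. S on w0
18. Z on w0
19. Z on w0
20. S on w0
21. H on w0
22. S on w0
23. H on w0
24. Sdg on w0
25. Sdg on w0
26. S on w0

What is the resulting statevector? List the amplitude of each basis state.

The resulting statevector has amplitude 1/2 - I/2 on |0>, -1/2 + I/2 on |1>.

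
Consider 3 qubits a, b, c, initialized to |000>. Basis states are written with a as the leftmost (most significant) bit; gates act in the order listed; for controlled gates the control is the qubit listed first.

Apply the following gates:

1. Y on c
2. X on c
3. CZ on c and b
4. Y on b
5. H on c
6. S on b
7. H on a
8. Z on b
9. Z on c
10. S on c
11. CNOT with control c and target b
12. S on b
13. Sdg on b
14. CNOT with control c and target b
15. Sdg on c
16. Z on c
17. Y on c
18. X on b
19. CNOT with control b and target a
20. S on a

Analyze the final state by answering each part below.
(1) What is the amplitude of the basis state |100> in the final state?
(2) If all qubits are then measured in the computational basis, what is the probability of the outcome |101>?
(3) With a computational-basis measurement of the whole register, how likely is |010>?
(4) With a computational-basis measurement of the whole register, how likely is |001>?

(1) |100> carries amplitude I/2 in the final state. Key observation: the block from step 9 through step 16 cancels to the identity and can be dropped.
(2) A full measurement returns |101> with probability 1/4.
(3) A full measurement returns |010> with probability 0.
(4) Outcome |001> occurs with probability 1/4.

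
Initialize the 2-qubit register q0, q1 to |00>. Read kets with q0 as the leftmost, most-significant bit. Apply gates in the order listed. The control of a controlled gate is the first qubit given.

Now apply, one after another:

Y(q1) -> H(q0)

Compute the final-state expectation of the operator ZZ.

The observable ZZ averages to 0.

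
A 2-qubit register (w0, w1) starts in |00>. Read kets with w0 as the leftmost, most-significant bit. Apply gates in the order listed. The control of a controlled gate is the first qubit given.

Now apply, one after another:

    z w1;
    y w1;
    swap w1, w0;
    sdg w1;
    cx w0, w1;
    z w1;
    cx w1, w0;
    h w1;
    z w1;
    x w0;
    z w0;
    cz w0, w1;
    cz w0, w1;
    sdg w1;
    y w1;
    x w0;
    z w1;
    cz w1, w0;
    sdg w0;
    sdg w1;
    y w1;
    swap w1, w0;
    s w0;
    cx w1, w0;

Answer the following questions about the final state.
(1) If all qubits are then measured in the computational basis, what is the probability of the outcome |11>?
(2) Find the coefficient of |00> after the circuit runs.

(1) A full measurement returns |11> with probability 0.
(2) The final state's coefficient on |00> equals -sqrt(2)/2.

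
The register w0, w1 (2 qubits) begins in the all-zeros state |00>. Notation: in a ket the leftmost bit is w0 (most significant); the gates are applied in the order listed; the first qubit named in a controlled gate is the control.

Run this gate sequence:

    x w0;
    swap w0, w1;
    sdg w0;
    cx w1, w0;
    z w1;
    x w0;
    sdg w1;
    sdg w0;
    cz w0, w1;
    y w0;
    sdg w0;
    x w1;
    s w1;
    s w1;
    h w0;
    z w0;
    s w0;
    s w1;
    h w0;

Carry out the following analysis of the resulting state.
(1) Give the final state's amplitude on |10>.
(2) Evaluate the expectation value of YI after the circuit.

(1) The final state's coefficient on |10> equals 1/2 + I/2.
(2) The observable YI averages to -1.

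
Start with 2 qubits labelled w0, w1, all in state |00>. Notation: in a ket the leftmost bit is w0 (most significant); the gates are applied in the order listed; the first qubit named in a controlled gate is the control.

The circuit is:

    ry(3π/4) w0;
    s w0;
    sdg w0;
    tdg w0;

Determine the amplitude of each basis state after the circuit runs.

The final amplitudes are sqrt(2 - sqrt(2))/2 on |00>, 0 on |01>, -sqrt(sqrt(2) + 2)*exp(3*I*pi/4)/2 on |10>, 0 on |11>.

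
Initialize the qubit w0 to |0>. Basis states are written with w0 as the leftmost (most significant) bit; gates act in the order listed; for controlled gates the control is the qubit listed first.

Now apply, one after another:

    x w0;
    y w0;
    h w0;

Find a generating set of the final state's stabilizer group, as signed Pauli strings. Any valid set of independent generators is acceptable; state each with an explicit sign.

One valid set of independent stabilizer generators is +X (any independent generating set of the same group is equally correct).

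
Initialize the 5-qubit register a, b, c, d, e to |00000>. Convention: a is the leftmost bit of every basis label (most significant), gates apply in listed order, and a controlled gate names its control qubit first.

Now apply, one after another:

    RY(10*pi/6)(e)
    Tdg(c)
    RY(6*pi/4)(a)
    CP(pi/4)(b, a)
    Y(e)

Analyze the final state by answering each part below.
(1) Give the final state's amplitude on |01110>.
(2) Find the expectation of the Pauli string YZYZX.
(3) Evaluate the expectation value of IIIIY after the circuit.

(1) The amplitude on |01110> is 0.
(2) In the final state, YZYZX has expectation 0.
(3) In the final state, IIIIY has expectation 0.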